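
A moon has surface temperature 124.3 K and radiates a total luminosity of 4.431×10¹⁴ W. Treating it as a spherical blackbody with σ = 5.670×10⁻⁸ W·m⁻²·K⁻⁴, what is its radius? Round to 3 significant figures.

L = 4πR²σT⁴ ⇒ R = √(L/(4πσT⁴)).
σT⁴ = 13.5353 W/m², so R = √(4.431×10¹⁴/(4π×13.5353)) = 1.61×10⁶ m.

R ≈ 1.61×10⁶ m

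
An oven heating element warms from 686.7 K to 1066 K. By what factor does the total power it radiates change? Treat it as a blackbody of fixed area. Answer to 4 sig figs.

P ∝ T⁴, so P₂/P₁ = (T₂/T₁)⁴ = (1066/686.7)⁴ = (1.55235)⁴ = 5.807.

P₂/P₁ ≈ 5.807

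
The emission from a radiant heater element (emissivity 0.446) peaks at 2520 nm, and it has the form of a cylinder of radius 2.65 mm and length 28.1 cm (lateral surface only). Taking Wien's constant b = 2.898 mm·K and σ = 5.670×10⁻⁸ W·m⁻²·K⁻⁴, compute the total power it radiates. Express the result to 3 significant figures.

Wien's law: T = b/λ_max = 2.898×10⁻³/2.520×10⁻⁶ = 1150.00 K.
Lateral area A = 2πrL = 2π×2.65×10⁻³×0.281 = 4.67877×10⁻³ m².
Then P = εσAT⁴ = 0.446×5.670×10⁻⁸×4.67877×10⁻³×(1150.00)⁴ = 207 W.

P ≈ 207 W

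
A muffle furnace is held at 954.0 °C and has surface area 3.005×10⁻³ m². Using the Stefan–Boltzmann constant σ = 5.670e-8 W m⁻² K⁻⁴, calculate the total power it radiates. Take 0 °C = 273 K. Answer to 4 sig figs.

P ≈ 386.2 W

T = 954.0 °C + 273 = 1227.0 K.
Area A = 3.005×10⁻³ m².
P = σAT⁴ = 5.670×10⁻⁸ × 3.005×10⁻³ × (1227.0)⁴ = 386.2 W.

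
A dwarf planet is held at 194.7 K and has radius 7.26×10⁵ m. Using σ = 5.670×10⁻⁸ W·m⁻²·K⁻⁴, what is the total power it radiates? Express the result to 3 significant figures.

Surface area A = 4πR² = 4π(7.26×10⁵ m)² = 6.62343×10¹² m².
P = σAT⁴ = 5.670×10⁻⁸ × 6.62343×10¹² × (194.7)⁴ = 5.40×10¹⁴ W.

P ≈ 5.40×10¹⁴ W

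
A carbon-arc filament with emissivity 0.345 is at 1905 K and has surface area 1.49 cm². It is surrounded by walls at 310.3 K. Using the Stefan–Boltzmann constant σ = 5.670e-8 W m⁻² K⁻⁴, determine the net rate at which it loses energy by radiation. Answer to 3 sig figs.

Net loss ≈ 38.4 W

Area A = 1.49 cm² = 1.49×10⁻⁴ m².
Net radiated power P_net = εσA(T⁴ − T₀⁴) = 0.345×5.670×10⁻⁸×1.49×10⁻⁴×(1905⁴ − 310.3⁴).
T⁴ − T₀⁴ = 1.31698×10¹³ − 9.27101×10⁹ = 1.31605×10¹³ K⁴, so P_net = 38.4 W.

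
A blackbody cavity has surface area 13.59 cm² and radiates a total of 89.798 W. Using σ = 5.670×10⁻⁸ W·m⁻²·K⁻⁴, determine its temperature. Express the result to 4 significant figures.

T ≈ 1039 K

Area A = 13.59 cm² = 1.359×10⁻³ m².
P = σAT⁴ ⇒ T = (P/(σA))^(1/4) = (89.798/(5.670×10⁻⁸×1.359×10⁻³))^(1/4) = 1039 K.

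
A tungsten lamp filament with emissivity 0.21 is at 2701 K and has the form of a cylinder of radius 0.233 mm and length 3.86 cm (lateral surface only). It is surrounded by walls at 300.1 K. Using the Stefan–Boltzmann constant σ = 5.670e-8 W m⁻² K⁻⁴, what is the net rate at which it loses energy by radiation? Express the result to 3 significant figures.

Net loss ≈ 35.8 W

Lateral area A = 2πrL = 2π×2.33×10⁻⁴×0.0386 = 5.65097×10⁻⁵ m².
Net radiated power P_net = εσA(T⁴ − T₀⁴) = 0.21×5.670×10⁻⁸×5.65097×10⁻⁵×(2701⁴ − 300.1⁴).
T⁴ − T₀⁴ = 5.32229×10¹³ − 8.11081×10⁹ = 5.32148×10¹³ K⁴, so P_net = 35.8 W.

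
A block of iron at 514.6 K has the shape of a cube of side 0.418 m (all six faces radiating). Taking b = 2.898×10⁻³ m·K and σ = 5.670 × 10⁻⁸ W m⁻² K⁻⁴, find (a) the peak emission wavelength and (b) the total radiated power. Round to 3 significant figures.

(a) λ_max = b/T = 2.898×10⁻³/514.6 = 5.632×10⁻⁶ m = 5.63 μm.
Area A = 6s² = 6×(0.418 m)² = 1.04834 m².
(b) P = σAT⁴ = 5.670×10⁻⁸×1.04834×(514.6)⁴ = 4.17×10³ W.

λ_max ≈ 5.63 μm; P ≈ 4.17×10³ W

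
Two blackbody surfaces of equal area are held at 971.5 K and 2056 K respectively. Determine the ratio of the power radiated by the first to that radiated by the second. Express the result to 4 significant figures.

With equal areas, P₁/P₂ = (T₁/T₂)⁴ = (971.5/2056)⁴ = 0.04985.

P₁/P₂ ≈ 0.04985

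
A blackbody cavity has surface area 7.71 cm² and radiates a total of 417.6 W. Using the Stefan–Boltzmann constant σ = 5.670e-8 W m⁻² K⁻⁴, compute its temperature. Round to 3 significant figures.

Area A = 7.71 cm² = 7.71×10⁻⁴ m².
P = σAT⁴ ⇒ T = (P/(σA))^(1/4) = (417.6/(5.670×10⁻⁸×7.71×10⁻⁴))^(1/4) = 1.76×10³ K.

T ≈ 1.76×10³ K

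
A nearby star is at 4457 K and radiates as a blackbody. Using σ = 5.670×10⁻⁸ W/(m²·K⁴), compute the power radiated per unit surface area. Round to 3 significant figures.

I ≈ 2.24×10⁷ W/m²

Stefan–Boltzmann: I = σT⁴ = 5.670×10⁻⁸ × (4457)⁴ = 2.24×10⁷ W/m².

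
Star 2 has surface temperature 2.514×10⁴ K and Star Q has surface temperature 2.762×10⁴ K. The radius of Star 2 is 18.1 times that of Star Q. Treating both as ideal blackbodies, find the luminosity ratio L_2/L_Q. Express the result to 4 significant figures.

L ∝ R²T⁴, so L_2/L_Q = (R_2/R_Q)²(T_2/T_Q)⁴ = (18.1)² × (2.514×10⁴/2.762×10⁴)⁴ = 327.61 × 0.686383 = 224.9.

L_2/L_Q ≈ 224.9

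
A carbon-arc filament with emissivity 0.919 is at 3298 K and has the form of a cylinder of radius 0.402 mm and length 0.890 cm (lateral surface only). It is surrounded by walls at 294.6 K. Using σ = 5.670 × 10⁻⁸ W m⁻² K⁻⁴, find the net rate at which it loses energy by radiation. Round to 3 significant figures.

Net loss ≈ 139 W

Lateral area A = 2πrL = 2π×4.02×10⁻⁴×8.90×10⁻³ = 2.24800×10⁻⁵ m².
Net radiated power P_net = εσA(T⁴ − T₀⁴) = 0.919×5.670×10⁻⁸×2.24800×10⁻⁵×(3298⁴ − 294.6⁴).
T⁴ − T₀⁴ = 1.18305×10¹⁴ − 7.53236×10⁹ = 1.18297×10¹⁴ K⁴, so P_net = 139 W.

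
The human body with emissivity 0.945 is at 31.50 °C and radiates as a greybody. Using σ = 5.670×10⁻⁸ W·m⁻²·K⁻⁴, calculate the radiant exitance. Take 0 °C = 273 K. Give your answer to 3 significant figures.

T = 31.50 °C + 273 = 304.50 K.
Stefan–Boltzmann: I = εσT⁴ = 0.945 × 5.670×10⁻⁸ × (304.50)⁴ = 461 W/m².

I ≈ 461 W/m²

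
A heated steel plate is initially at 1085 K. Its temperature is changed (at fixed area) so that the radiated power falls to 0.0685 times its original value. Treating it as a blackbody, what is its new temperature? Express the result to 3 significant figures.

P ∝ T⁴, so T₂/T₁ = (P₂/P₁)^(1/4) = (0.0685)^(1/4) = 0.511591.
T₂ = 1085 × 0.511591 = 555 K.

T₂ ≈ 555 K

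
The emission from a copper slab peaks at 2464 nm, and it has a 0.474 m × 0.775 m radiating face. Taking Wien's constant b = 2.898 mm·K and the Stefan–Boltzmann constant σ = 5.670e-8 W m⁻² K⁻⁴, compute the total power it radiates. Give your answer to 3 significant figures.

Wien's law: T = b/λ_max = 2.898×10⁻³/2.464×10⁻⁶ = 1176.14 K.
Area A = 0.474 × 0.775 = 0.36735 m².
Then P = σAT⁴ = 5.670×10⁻⁸×0.36735×(1176.14)⁴ = 3.99×10⁴ W.

P ≈ 3.99×10⁴ W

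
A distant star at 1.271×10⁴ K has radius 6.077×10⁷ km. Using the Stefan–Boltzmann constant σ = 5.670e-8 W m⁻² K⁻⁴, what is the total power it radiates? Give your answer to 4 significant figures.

P ≈ 6.867×10³¹ W

Surface area A = 4πR² = 4π(6.077×10¹⁰ m)² = 4.64075×10²² m².
P = σAT⁴ = 5.670×10⁻⁸ × 4.64075×10²² × (1.271×10⁴)⁴ = 6.867×10³¹ W.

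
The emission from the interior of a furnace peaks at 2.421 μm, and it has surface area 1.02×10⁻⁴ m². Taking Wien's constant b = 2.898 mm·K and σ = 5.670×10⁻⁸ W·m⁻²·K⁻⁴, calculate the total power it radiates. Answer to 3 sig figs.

P ≈ 11.9 W

Wien's law: T = b/λ_max = 2.898×10⁻³/2.421×10⁻⁶ = 1197.03 K.
Area A = 1.02×10⁻⁴ m².
Then P = σAT⁴ = 5.670×10⁻⁸×1.02×10⁻⁴×(1197.03)⁴ = 11.9 W.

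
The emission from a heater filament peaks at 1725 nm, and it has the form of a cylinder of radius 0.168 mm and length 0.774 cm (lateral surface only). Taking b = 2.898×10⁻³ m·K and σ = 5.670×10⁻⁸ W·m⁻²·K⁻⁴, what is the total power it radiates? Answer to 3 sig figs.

Wien's law: T = b/λ_max = 2.898×10⁻³/1.725×10⁻⁶ = 1680.00 K.
Lateral area A = 2πrL = 2π×1.68×10⁻⁴×7.74×10⁻³ = 8.17015×10⁻⁶ m².
Then P = σAT⁴ = 5.670×10⁻⁸×8.17015×10⁻⁶×(1680.00)⁴ = 3.69 W.

P ≈ 3.69 W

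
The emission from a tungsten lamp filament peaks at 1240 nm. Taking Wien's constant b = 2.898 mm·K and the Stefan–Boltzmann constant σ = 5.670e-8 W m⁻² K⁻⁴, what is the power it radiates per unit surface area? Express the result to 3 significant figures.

Wien's law: T = b/λ_max = 2.898×10⁻³/1.240×10⁻⁶ = 2337.10 K.
Then I = σT⁴ = 5.670×10⁻⁸×(2337.10)⁴ = 1.69×10⁶ W/m².

I ≈ 1.69×10⁶ W/m²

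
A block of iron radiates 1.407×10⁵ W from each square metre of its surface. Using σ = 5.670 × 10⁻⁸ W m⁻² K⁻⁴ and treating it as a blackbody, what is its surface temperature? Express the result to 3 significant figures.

T ≈ 1.26×10³ K

I = σT⁴, so T = (I/σ)^(1/4) = (1.407×10⁵/(5.670×10⁻⁸))^(1/4) = 1.26×10³ K.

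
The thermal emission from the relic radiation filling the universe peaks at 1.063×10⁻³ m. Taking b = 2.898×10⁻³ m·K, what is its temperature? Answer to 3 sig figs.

Wien's law gives T = b/λ_max = (2.898×10⁻³ m·K)/(1.063×10⁻³ m) = 2.73 K.

T ≈ 2.73 K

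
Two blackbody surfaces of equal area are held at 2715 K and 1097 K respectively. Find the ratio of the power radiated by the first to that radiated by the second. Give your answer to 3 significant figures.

With equal areas, P₁/P₂ = (T₁/T₂)⁴ = (2715/1097)⁴ = 37.5.

P₁/P₂ ≈ 37.5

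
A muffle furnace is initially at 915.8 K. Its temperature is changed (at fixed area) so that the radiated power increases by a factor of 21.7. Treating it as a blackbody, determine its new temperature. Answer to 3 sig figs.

P ∝ T⁴, so T₂/T₁ = (P₂/P₁)^(1/4) = (21.7)^(1/4) = 2.15832.
T₂ = 915.8 × 2.15832 = 1.98×10³ K.

T₂ ≈ 1.98×10³ K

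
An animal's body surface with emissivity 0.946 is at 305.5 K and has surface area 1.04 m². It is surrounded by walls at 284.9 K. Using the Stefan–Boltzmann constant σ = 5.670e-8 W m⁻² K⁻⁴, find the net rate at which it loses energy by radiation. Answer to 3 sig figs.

Area A = 1.04 m².
Net radiated power P_net = εσA(T⁴ − T₀⁴) = 0.946×5.670×10⁻⁸×1.04×(305.5⁴ − 284.9⁴).
T⁴ − T₀⁴ = 8.71054×10⁹ − 6.58825×10⁹ = 2.12229×10⁹ K⁴, so P_net = 118 W.

Net loss ≈ 118 W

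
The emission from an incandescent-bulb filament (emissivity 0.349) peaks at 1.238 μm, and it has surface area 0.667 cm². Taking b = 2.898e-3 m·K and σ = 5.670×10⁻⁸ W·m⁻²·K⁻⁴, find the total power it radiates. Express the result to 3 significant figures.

Wien's law: T = b/λ_max = 2.898×10⁻³/1.238×10⁻⁶ = 2340.87 K.
Area A = 0.667 cm² = 6.67×10⁻⁵ m².
Then P = εσAT⁴ = 0.349×5.670×10⁻⁸×6.67×10⁻⁵×(2340.87)⁴ = 39.6 W.

P ≈ 39.6 W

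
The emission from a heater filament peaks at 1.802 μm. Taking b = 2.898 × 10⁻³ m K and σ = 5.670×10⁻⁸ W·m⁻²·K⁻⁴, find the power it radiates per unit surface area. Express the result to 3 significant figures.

Wien's law: T = b/λ_max = 2.898×10⁻³/1.802×10⁻⁶ = 1608.21 K.
Then I = σT⁴ = 5.670×10⁻⁸×(1608.21)⁴ = 3.79×10⁵ W/m².

I ≈ 3.79×10⁵ W/m²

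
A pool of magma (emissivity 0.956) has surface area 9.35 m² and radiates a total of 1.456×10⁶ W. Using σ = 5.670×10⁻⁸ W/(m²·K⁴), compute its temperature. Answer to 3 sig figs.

Area A = 9.35 m².
P = εσAT⁴ ⇒ T = (P/(εσA))^(1/4) = (1.456×10⁶/(0.956×5.670×10⁻⁸×9.35))^(1/4) = 1.30×10³ K.

T ≈ 1.30×10³ K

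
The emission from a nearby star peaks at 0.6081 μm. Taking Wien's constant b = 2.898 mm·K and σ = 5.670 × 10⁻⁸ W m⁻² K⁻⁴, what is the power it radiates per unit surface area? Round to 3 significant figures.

Wien's law: T = b/λ_max = 2.898×10⁻³/6.081×10⁻⁷ = 4765.66 K.
Then I = σT⁴ = 5.670×10⁻⁸×(4765.66)⁴ = 2.92×10⁷ W/m².

I ≈ 2.92×10⁷ W/m²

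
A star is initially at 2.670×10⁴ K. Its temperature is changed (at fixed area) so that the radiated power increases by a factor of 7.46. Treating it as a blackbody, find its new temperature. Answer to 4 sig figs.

T₂ ≈ 4.413×10⁴ K

P ∝ T⁴, so T₂/T₁ = (P₂/P₁)^(1/4) = (7.46)^(1/4) = 1.65266.
T₂ = 2.670×10⁴ × 1.65266 = 4.413×10⁴ K.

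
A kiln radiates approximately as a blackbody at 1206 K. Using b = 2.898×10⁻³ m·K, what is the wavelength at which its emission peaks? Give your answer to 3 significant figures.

λ_max ≈ 2.40×10³ nm

Wien's displacement law: λ_max = b/T = (2.898×10⁻³ m·K)/(1206 K) = 2.403×10⁻⁶ m.
That is 2.40×10³ nm, in the infrared range.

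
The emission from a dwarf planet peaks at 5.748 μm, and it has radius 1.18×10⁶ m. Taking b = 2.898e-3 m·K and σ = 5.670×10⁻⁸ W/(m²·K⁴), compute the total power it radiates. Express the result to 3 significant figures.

P ≈ 6.41×10¹⁶ W

Wien's law: T = b/λ_max = 2.898×10⁻³/5.748×10⁻⁶ = 504.175 K.
Surface area A = 4πR² = 4π(1.18×10⁶ m)² = 1.74974×10¹³ m².
Then P = σAT⁴ = 5.670×10⁻⁸×1.74974×10¹³×(504.175)⁴ = 6.41×10¹⁶ W.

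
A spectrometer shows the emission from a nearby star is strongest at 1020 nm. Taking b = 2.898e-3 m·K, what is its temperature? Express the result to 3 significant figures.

T ≈ 2.84×10³ K

Wien's law gives T = b/λ_max = (2.898×10⁻³ m·K)/(1.020×10⁻⁶ m) = 2.84×10³ K.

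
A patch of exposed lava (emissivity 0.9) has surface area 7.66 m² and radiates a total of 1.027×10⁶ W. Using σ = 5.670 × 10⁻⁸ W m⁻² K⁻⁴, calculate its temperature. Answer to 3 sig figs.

T ≈ 1.27×10³ K

Area A = 7.66 m².
P = εσAT⁴ ⇒ T = (P/(εσA))^(1/4) = (1.027×10⁶/(0.9×5.670×10⁻⁸×7.66))^(1/4) = 1.27×10³ K.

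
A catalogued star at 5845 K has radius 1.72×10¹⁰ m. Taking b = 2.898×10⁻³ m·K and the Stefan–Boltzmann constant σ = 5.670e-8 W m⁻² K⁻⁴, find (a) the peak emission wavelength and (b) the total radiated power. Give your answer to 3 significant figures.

(a) λ_max = b/T = 2.898×10⁻³/5845 = 4.958×10⁻⁷ m = 496 nm.
Surface area A = 4πR² = 4π(1.72×10¹⁰ m)² = 3.71764×10²¹ m².
(b) P = σAT⁴ = 5.670×10⁻⁸×3.71764×10²¹×(5845)⁴ = 2.46×10²⁹ W.

λ_max ≈ 496 nm; P ≈ 2.46×10²⁹ W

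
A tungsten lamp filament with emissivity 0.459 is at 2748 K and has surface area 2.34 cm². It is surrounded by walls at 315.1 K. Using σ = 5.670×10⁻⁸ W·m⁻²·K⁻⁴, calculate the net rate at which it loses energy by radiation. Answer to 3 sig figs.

Area A = 2.34 cm² = 2.34×10⁻⁴ m².
Net radiated power P_net = εσA(T⁴ − T₀⁴) = 0.459×5.670×10⁻⁸×2.34×10⁻⁴×(2748⁴ − 315.1⁴).
T⁴ − T₀⁴ = 5.70252×10¹³ − 9.85811×10⁹ = 5.70153×10¹³ K⁴, so P_net = 347 W.

Net loss ≈ 347 W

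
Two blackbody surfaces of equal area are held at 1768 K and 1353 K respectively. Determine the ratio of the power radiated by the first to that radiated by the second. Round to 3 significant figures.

P₁/P₂ ≈ 2.92

With equal areas, P₁/P₂ = (T₁/T₂)⁴ = (1768/1353)⁴ = 2.92.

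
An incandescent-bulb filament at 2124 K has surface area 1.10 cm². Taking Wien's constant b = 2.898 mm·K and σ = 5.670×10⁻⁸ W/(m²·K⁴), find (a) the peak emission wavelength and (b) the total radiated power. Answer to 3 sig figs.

(a) λ_max = b/T = 2.898×10⁻³/2124 = 1.364×10⁻⁶ m = 1.36 μm.
Area A = 1.10 cm² = 1.10×10⁻⁴ m².
(b) P = σAT⁴ = 5.670×10⁻⁸×1.10×10⁻⁴×(2124)⁴ = 127 W.

λ_max ≈ 1.36 μm; P ≈ 127 W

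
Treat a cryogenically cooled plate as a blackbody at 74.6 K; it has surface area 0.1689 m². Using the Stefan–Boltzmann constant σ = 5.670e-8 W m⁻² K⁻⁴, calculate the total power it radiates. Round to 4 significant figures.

Area A = 0.1689 m².
P = σAT⁴ = 5.670×10⁻⁸ × 0.1689 × (74.6)⁴ = 0.2966 W.

P ≈ 0.2966 W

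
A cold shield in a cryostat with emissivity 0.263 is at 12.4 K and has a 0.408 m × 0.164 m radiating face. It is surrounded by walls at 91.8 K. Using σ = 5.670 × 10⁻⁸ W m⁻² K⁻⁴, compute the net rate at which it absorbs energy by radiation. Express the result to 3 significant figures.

Net gain ≈ 0.0708 W

Area A = 0.408 × 0.164 = 0.066912 m².
Net radiated power P_net = εσA(T⁴ − T₀⁴) = 0.263×5.670×10⁻⁸×0.066912×(12.4⁴ − 91.8⁴).
T⁴ − T₀⁴ = 23642.1 − 7.10184×10⁷ = -7.09948×10⁷ K⁴, so P_net = -0.0708 W — negative, meaning a net gain of 0.0708 W.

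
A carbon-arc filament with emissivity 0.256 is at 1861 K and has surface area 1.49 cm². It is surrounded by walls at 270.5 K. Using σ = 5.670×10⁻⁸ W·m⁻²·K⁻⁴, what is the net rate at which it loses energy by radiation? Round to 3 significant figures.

Area A = 1.49 cm² = 1.49×10⁻⁴ m².
Net radiated power P_net = εσA(T⁴ − T₀⁴) = 0.256×5.670×10⁻⁸×1.49×10⁻⁴×(1861⁴ − 270.5⁴).
T⁴ − T₀⁴ = 1.19946×10¹³ − 5.35389×10⁹ = 1.19892×10¹³ K⁴, so P_net = 25.9 W.

Net loss ≈ 25.9 W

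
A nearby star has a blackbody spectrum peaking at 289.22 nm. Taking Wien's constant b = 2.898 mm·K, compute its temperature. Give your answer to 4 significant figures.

Wien's law gives T = b/λ_max = (2.898×10⁻³ m·K)/(2.8922×10⁻⁷ m) = 1.002×10⁴ K.

T ≈ 1.002×10⁴ K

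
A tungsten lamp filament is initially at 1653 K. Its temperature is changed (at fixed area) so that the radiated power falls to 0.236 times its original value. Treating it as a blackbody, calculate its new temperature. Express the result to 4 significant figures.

P ∝ T⁴, so T₂/T₁ = (P₂/P₁)^(1/4) = (0.236)^(1/4) = 0.696992.
T₂ = 1653 × 0.696992 = 1152 K.

T₂ ≈ 1152 K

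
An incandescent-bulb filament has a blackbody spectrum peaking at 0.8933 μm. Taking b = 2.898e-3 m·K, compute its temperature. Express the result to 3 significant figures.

T ≈ 3.24×10³ K

Wien's law gives T = b/λ_max = (2.898×10⁻³ m·K)/(8.933×10⁻⁷ m) = 3.24×10³ K.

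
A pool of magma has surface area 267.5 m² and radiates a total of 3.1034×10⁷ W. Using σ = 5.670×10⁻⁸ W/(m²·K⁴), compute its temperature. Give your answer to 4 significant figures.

T ≈ 1196 K

Area A = 267.5 m².
P = σAT⁴ ⇒ T = (P/(σA))^(1/4) = (3.1034×10⁷/(5.670×10⁻⁸×267.5))^(1/4) = 1196 K.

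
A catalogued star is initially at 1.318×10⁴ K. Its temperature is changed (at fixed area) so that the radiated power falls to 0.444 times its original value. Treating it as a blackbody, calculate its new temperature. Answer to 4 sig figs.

T₂ ≈ 1.076×10⁴ K

P ∝ T⁴, so T₂/T₁ = (P₂/P₁)^(1/4) = (0.444)^(1/4) = 0.816292.
T₂ = 1.318×10⁴ × 0.816292 = 1.076×10⁴ K.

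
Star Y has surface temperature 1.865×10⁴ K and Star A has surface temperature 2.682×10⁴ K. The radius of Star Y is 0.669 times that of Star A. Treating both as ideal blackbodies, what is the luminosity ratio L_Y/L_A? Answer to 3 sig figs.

L_Y/L_A ≈ 0.105

L ∝ R²T⁴, so L_Y/L_A = (R_Y/R_A)²(T_Y/T_A)⁴ = (0.669)² × (1.865×10⁴/2.682×10⁴)⁴ = 0.447561 × 0.233819 = 0.105.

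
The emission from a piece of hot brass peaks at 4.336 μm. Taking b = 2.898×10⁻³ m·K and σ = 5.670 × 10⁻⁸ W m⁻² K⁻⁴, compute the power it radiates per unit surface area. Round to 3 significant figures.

Wien's law: T = b/λ_max = 2.898×10⁻³/4.336×10⁻⁶ = 668.358 K.
Then I = σT⁴ = 5.670×10⁻⁸×(668.358)⁴ = 1.13×10⁴ W/m².

I ≈ 1.13×10⁴ W/m²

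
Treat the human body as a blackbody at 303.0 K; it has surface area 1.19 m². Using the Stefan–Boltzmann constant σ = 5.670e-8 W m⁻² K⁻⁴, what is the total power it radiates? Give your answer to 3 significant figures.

Area A = 1.19 m².
P = σAT⁴ = 5.670×10⁻⁸ × 1.19 × (303.0)⁴ = 569 W.

P ≈ 569 W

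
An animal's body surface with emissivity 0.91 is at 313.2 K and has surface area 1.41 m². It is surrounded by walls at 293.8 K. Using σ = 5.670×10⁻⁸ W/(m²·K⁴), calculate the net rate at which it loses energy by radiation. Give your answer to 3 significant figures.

Area A = 1.41 m².
Net radiated power P_net = εσA(T⁴ − T₀⁴) = 0.91×5.670×10⁻⁸×1.41×(313.2⁴ − 293.8⁴).
T⁴ − T₀⁴ = 9.62248×10⁹ − 7.45087×10⁹ = 2.17161×10⁹ K⁴, so P_net = 158 W.

Net loss ≈ 158 W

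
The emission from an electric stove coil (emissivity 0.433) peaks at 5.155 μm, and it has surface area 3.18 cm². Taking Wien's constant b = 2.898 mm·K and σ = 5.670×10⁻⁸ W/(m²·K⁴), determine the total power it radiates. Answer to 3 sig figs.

Wien's law: T = b/λ_max = 2.898×10⁻³/5.155×10⁻⁶ = 562.173 K.
Area A = 3.18 cm² = 3.18×10⁻⁴ m².
Then P = εσAT⁴ = 0.433×5.670×10⁻⁸×3.18×10⁻⁴×(562.173)⁴ = 0.780 W.

P ≈ 0.780 W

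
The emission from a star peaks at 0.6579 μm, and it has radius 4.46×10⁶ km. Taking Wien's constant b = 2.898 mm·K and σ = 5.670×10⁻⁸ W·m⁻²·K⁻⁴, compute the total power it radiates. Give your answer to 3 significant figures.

P ≈ 5.34×10²⁷ W

Wien's law: T = b/λ_max = 2.898×10⁻³/6.579×10⁻⁷ = 4404.92 K.
Surface area A = 4πR² = 4π(4.46×10⁹ m)² = 2.49965×10²⁰ m².
Then P = σAT⁴ = 5.670×10⁻⁸×2.49965×10²⁰×(4404.92)⁴ = 5.34×10²⁷ W.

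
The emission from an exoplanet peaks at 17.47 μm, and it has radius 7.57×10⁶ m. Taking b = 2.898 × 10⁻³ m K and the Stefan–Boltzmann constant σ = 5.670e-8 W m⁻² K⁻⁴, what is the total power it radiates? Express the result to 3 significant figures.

Wien's law: T = b/λ_max = 2.898×10⁻³/1.747×10⁻⁵ = 165.884 K.
Surface area A = 4πR² = 4π(7.57×10⁶ m)² = 7.20115×10¹⁴ m².
Then P = σAT⁴ = 5.670×10⁻⁸×7.20115×10¹⁴×(165.884)⁴ = 3.09×10¹⁶ W.

P ≈ 3.09×10¹⁶ W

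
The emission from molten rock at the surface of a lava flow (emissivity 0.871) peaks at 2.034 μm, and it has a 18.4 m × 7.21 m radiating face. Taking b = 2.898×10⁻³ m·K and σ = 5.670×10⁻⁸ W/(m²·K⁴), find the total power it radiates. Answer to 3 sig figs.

P ≈ 2.70×10⁷ W

Wien's law: T = b/λ_max = 2.898×10⁻³/2.034×10⁻⁶ = 1424.78 K.
Area A = 18.4 × 7.21 = 132.664 m².
Then P = εσAT⁴ = 0.871×5.670×10⁻⁸×132.664×(1424.78)⁴ = 2.70×10⁷ W.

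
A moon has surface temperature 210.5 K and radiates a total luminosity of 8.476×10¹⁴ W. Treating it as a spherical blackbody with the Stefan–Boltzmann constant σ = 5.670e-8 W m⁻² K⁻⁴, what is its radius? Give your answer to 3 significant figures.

L = 4πR²σT⁴ ⇒ R = √(L/(4πσT⁴)).
σT⁴ = 111.325 W/m², so R = √(8.476×10¹⁴/(4π×111.325)) = 7.78×10⁵ m.

R ≈ 7.78×10⁵ m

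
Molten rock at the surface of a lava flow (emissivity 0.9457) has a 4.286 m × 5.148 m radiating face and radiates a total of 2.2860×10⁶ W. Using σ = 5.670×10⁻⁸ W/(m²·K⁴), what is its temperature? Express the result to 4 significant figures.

Area A = 4.286 × 5.148 = 22.0643 m².
P = εσAT⁴ ⇒ T = (P/(εσA))^(1/4) = (2.2860×10⁶/(0.9457×5.670×10⁻⁸×22.0643))^(1/4) = 1179 K.

T ≈ 1179 K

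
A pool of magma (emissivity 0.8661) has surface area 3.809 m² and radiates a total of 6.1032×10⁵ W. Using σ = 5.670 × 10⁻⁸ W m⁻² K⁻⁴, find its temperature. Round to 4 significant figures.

Area A = 3.809 m².
P = εσAT⁴ ⇒ T = (P/(εσA))^(1/4) = (6.1032×10⁵/(0.8661×5.670×10⁻⁸×3.809))^(1/4) = 1344 K.

T ≈ 1344 K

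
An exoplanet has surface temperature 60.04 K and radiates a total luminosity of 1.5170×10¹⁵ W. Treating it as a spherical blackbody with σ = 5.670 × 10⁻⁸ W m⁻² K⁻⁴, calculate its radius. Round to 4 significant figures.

R ≈ 1.280×10⁷ m

L = 4πR²σT⁴ ⇒ R = √(L/(4πσT⁴)).
σT⁴ = 0.736794 W/m², so R = √(1.5170×10¹⁵/(4π×0.736794)) = 1.280×10⁷ m.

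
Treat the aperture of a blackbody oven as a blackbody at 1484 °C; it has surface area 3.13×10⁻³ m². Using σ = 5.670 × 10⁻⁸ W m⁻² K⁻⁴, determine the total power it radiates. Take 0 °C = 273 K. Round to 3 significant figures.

P ≈ 1.69×10³ W

T = 1484 °C + 273 = 1757 K.
Area A = 3.13×10⁻³ m².
P = σAT⁴ = 5.670×10⁻⁸ × 3.13×10⁻³ × (1757)⁴ = 1.69×10³ W.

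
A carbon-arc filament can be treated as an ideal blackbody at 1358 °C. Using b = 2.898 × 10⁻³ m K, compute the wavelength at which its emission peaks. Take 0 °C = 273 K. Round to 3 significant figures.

λ_max ≈ 1.78 μm

T = 1358 °C + 273 = 1631 K.
Wien's displacement law: λ_max = b/T = (2.898×10⁻³ m·K)/(1631 K) = 1.777×10⁻⁶ m.
That is 1.78 μm, in the infrared range.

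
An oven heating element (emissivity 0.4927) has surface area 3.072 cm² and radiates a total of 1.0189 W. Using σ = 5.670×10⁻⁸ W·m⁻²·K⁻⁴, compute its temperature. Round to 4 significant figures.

T ≈ 587.0 K

Area A = 3.072 cm² = 3.072×10⁻⁴ m².
P = εσAT⁴ ⇒ T = (P/(εσA))^(1/4) = (1.0189/(0.4927×5.670×10⁻⁸×3.072×10⁻⁴))^(1/4) = 587.0 K.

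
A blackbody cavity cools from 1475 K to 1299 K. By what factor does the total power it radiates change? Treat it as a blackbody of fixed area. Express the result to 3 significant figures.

P ∝ T⁴, so P₂/P₁ = (T₂/T₁)⁴ = (1299/1475)⁴ = (0.880678)⁴ = 0.602.

P₂/P₁ ≈ 0.602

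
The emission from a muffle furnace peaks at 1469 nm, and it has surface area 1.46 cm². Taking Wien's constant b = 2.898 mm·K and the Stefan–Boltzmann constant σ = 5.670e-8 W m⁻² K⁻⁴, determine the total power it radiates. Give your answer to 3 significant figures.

P ≈ 125 W

Wien's law: T = b/λ_max = 2.898×10⁻³/1.469×10⁻⁶ = 1972.77 K.
Area A = 1.46 cm² = 1.46×10⁻⁴ m².
Then P = σAT⁴ = 5.670×10⁻⁸×1.46×10⁻⁴×(1972.77)⁴ = 125 W.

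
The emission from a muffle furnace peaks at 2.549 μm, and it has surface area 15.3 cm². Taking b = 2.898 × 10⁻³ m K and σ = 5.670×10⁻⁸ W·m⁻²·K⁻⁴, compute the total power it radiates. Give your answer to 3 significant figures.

Wien's law: T = b/λ_max = 2.898×10⁻³/2.549×10⁻⁶ = 1136.92 K.
Area A = 15.3 cm² = 1.53×10⁻³ m².
Then P = σAT⁴ = 5.670×10⁻⁸×1.53×10⁻³×(1136.92)⁴ = 145 W.

P ≈ 145 W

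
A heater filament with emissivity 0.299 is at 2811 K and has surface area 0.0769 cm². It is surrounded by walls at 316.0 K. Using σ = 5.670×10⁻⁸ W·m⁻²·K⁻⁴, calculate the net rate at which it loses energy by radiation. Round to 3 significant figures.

Net loss ≈ 8.14 W

Area A = 0.0769 cm² = 7.69×10⁻⁶ m².
Net radiated power P_net = εσA(T⁴ − T₀⁴) = 0.299×5.670×10⁻⁸×7.69×10⁻⁶×(2811⁴ − 316.0⁴).
T⁴ − T₀⁴ = 6.24372×10¹³ − 9.97122×10⁹ = 6.24272×10¹³ K⁴, so P_net = 8.14 W.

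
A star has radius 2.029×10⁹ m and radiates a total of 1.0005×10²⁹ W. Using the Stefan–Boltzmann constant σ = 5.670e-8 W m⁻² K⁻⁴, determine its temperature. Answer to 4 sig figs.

Surface area A = 4πR² = 4π(2.029×10⁹ m)² = 5.17337×10¹⁹ m².
P = σAT⁴ ⇒ T = (P/(σA))^(1/4) = (1.0005×10²⁹/(5.670×10⁻⁸×5.17337×10¹⁹))^(1/4) = 1.359×10⁴ K.

T ≈ 1.359×10⁴ K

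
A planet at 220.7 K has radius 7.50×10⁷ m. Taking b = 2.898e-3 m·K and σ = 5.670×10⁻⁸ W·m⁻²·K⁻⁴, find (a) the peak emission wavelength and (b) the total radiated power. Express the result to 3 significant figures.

λ_max ≈ 13.1 μm; P ≈ 9.51×10¹⁸ W

(a) λ_max = b/T = 2.898×10⁻³/220.7 = 1.313×10⁻⁵ m = 13.1 μm.
Surface area A = 4πR² = 4π(7.50×10⁷ m)² = 7.06858×10¹⁶ m².
(b) P = σAT⁴ = 5.670×10⁻⁸×7.06858×10¹⁶×(220.7)⁴ = 9.51×10¹⁸ W.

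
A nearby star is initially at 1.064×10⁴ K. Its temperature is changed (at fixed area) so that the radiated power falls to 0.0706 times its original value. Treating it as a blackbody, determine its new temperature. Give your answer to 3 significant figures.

P ∝ T⁴, so T₂/T₁ = (P₂/P₁)^(1/4) = (0.0706)^(1/4) = 0.515467.
T₂ = 1.064×10⁴ × 0.515467 = 5.48×10³ K.

T₂ ≈ 5.48×10³ K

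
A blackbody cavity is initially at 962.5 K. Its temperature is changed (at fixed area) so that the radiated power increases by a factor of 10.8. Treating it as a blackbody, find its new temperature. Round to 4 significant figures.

T₂ ≈ 1745 K

P ∝ T⁴, so T₂/T₁ = (P₂/P₁)^(1/4) = (10.8)^(1/4) = 1.81283.
T₂ = 962.5 × 1.81283 = 1745 K.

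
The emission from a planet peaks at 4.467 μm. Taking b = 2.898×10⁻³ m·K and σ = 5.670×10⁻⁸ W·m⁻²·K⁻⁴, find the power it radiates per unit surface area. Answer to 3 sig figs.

Wien's law: T = b/λ_max = 2.898×10⁻³/4.467×10⁻⁶ = 648.758 K.
Then I = σT⁴ = 5.670×10⁻⁸×(648.758)⁴ = 1.00×10⁴ W/m².

I ≈ 1.00×10⁴ W/m²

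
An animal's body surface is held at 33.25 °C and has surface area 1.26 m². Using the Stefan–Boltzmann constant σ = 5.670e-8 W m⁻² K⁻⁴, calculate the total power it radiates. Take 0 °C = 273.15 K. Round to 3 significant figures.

P ≈ 630 W

T = 33.25 °C + 273.15 = 306.40 K.
Area A = 1.26 m².
P = σAT⁴ = 5.670×10⁻⁸ × 1.26 × (306.40)⁴ = 630 W.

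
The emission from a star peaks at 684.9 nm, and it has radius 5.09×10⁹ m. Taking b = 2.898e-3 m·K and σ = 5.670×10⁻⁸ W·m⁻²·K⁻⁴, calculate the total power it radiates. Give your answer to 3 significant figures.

P ≈ 5.92×10²⁷ W

Wien's law: T = b/λ_max = 2.898×10⁻³/6.849×10⁻⁷ = 4231.27 K.
Surface area A = 4πR² = 4π(5.09×10⁹ m)² = 3.25571×10²⁰ m².
Then P = σAT⁴ = 5.670×10⁻⁸×3.25571×10²⁰×(4231.27)⁴ = 5.92×10²⁷ W.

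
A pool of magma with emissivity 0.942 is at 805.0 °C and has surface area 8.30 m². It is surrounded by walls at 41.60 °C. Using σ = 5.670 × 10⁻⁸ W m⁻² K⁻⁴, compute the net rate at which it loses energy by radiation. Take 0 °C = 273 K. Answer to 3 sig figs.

Net loss ≈ 5.94×10⁵ W

T = 805.0 °C + 273 = 1078.0 K.
Surroundings: T = 41.60 °C + 273 = 314.60 K.
Area A = 8.30 m².
Net radiated power P_net = εσA(T⁴ − T₀⁴) = 0.942×5.670×10⁻⁸×8.30×(1078.0⁴ − 314.60⁴).
T⁴ − T₀⁴ = 1.35044×10¹² − 9.79569×10⁹ = 1.34064×10¹² K⁴, so P_net = 5.94×10⁵ W.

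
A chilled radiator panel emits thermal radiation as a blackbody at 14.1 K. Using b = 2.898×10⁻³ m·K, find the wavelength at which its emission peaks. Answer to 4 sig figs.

λ_max ≈ 0.2055 mm

Wien's displacement law: λ_max = b/T = (2.898×10⁻³ m·K)/(14.1 K) = 2.0553×10⁻⁴ m.
That is 0.2055 mm, in the infrared range.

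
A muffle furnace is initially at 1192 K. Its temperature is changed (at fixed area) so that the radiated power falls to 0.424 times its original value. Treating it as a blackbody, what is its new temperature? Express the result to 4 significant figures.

T₂ ≈ 961.9 K

P ∝ T⁴, so T₂/T₁ = (P₂/P₁)^(1/4) = (0.424)^(1/4) = 0.806940.
T₂ = 1192 × 0.806940 = 961.9 K.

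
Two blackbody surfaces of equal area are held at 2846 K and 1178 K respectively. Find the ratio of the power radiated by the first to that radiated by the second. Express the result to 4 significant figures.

P₁/P₂ ≈ 34.07

With equal areas, P₁/P₂ = (T₁/T₂)⁴ = (2846/1178)⁴ = 34.07.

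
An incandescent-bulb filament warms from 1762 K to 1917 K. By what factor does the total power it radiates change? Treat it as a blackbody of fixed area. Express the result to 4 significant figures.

P₂/P₁ ≈ 1.401

P ∝ T⁴, so P₂/P₁ = (T₂/T₁)⁴ = (1917/1762)⁴ = (1.08797)⁴ = 1.401.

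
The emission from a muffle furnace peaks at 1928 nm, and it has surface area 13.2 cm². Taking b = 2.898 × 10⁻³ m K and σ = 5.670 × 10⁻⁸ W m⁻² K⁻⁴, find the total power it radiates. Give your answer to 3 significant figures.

P ≈ 382 W

Wien's law: T = b/λ_max = 2.898×10⁻³/1.928×10⁻⁶ = 1503.11 K.
Area A = 13.2 cm² = 1.32×10⁻³ m².
Then P = σAT⁴ = 5.670×10⁻⁸×1.32×10⁻³×(1503.11)⁴ = 382 W.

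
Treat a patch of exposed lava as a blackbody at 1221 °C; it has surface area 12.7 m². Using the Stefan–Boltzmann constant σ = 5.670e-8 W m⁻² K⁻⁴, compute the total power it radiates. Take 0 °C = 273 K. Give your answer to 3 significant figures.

T = 1221 °C + 273 = 1494 K.
Area A = 12.7 m².
P = σAT⁴ = 5.670×10⁻⁸ × 12.7 × (1494)⁴ = 3.59×10⁶ W.

P ≈ 3.59×10⁶ W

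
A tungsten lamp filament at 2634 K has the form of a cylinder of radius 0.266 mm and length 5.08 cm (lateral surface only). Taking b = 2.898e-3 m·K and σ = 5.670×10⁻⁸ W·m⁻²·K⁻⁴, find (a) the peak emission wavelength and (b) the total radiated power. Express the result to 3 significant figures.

λ_max ≈ 1.10 μm; P ≈ 232 W

(a) λ_max = b/T = 2.898×10⁻³/2634 = 1.100×10⁻⁶ m = 1.10 μm.
Lateral area A = 2πrL = 2π×2.66×10⁻⁴×0.0508 = 8.49034×10⁻⁵ m².
(b) P = σAT⁴ = 5.670×10⁻⁸×8.49034×10⁻⁵×(2634)⁴ = 232 W.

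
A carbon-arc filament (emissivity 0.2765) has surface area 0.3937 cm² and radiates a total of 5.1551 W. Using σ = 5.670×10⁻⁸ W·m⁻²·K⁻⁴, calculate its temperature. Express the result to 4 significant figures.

T ≈ 1700 K

Area A = 0.3937 cm² = 3.937×10⁻⁵ m².
P = εσAT⁴ ⇒ T = (P/(εσA))^(1/4) = (5.1551/(0.2765×5.670×10⁻⁸×3.937×10⁻⁵))^(1/4) = 1700 K.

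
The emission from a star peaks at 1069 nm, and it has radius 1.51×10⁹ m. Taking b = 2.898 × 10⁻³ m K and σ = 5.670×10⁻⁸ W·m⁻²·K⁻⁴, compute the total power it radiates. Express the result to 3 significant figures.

P ≈ 8.77×10²⁵ W

Wien's law: T = b/λ_max = 2.898×10⁻³/1.069×10⁻⁶ = 2710.94 K.
Surface area A = 4πR² = 4π(1.51×10⁹ m)² = 2.86526×10¹⁹ m².
Then P = σAT⁴ = 5.670×10⁻⁸×2.86526×10¹⁹×(2710.94)⁴ = 8.77×10²⁵ W.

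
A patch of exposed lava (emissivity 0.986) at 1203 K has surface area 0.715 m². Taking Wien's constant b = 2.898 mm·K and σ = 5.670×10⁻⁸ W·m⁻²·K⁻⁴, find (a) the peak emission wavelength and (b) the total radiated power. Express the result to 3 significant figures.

λ_max ≈ 2.41×10³ nm; P ≈ 8.37×10⁴ W

(a) λ_max = b/T = 2.898×10⁻³/1203 = 2.409×10⁻⁶ m = 2.41×10³ nm.
Area A = 0.715 m².
(b) P = εσAT⁴ = 0.986×5.670×10⁻⁸×0.715×(1203)⁴ = 8.37×10⁴ W.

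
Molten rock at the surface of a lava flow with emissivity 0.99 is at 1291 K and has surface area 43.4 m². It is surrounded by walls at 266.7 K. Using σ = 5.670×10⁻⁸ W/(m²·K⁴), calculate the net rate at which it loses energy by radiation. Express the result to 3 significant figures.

Net loss ≈ 6.75×10⁶ W

Area A = 43.4 m².
Net radiated power P_net = εσA(T⁴ − T₀⁴) = 0.99×5.670×10⁻⁸×43.4×(1291⁴ − 266.7⁴).
T⁴ − T₀⁴ = 2.77783×10¹² − 5.05932×10⁹ = 2.77277×10¹² K⁴, so P_net = 6.75×10⁶ W.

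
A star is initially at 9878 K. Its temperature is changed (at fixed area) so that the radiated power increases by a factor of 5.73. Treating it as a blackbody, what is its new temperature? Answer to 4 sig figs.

P ∝ T⁴, so T₂/T₁ = (P₂/P₁)^(1/4) = (5.73)^(1/4) = 1.54717.
T₂ = 9878 × 1.54717 = 1.528×10⁴ K.

T₂ ≈ 1.528×10⁴ K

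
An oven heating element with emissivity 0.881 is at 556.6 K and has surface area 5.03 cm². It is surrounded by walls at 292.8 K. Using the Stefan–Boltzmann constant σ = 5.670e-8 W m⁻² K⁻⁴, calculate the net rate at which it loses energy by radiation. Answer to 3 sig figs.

Net loss ≈ 2.23 W

Area A = 5.03 cm² = 5.03×10⁻⁴ m².
Net radiated power P_net = εσA(T⁴ − T₀⁴) = 0.881×5.670×10⁻⁸×5.03×10⁻⁴×(556.6⁴ − 292.8⁴).
T⁴ − T₀⁴ = 9.59782×10¹⁰ − 7.34995×10⁹ = 8.86282×10¹⁰ K⁴, so P_net = 2.23 W.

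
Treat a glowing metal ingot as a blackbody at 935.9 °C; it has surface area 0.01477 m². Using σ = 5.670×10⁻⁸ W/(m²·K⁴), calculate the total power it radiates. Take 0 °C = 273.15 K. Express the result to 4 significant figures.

P ≈ 1790 W

T = 935.9 °C + 273.15 = 1209.05 K.
Area A = 0.01477 m².
P = σAT⁴ = 5.670×10⁻⁸ × 0.01477 × (1209.05)⁴ = 1790 W.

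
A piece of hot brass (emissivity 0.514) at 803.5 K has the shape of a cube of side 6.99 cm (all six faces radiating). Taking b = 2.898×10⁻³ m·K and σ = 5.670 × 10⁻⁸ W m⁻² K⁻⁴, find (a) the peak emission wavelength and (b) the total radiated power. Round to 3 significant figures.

(a) λ_max = b/T = 2.898×10⁻³/803.5 = 3.607×10⁻⁶ m = 3.61 μm.
Area A = 6s² = 6×(0.0699 m)² = 0.0293161 m².
(b) P = εσAT⁴ = 0.514×5.670×10⁻⁸×0.0293161×(803.5)⁴ = 356 W.

λ_max ≈ 3.61 μm; P ≈ 356 W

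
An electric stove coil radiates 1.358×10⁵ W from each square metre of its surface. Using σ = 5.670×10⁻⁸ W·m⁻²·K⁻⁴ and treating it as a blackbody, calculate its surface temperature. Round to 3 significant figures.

T ≈ 1.24×10³ K

I = σT⁴, so T = (I/σ)^(1/4) = (1.358×10⁵/(5.670×10⁻⁸))^(1/4) = 1.24×10³ K.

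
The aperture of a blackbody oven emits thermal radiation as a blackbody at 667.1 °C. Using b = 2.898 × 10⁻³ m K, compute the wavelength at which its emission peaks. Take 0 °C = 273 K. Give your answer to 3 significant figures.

λ_max ≈ 3.08 μm

T = 667.1 °C + 273 = 940.1 K.
Wien's displacement law: λ_max = b/T = (2.898×10⁻³ m·K)/(940.1 K) = 3.083×10⁻⁶ m.
That is 3.08 μm, in the infrared range.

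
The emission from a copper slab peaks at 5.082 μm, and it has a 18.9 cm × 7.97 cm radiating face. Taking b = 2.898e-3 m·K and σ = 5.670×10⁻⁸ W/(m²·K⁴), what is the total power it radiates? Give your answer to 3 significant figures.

P ≈ 90.3 W

Wien's law: T = b/λ_max = 2.898×10⁻³/5.082×10⁻⁶ = 570.248 K.
Area A = 0.189 × 0.0797 = 0.0150633 m².
Then P = σAT⁴ = 5.670×10⁻⁸×0.0150633×(570.248)⁴ = 90.3 W.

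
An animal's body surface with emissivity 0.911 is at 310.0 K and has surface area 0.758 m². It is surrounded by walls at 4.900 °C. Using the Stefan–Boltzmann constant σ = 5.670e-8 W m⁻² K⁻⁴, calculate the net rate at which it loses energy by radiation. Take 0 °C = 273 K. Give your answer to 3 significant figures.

Surroundings: T = 4.900 °C + 273 = 277.900 K.
Area A = 0.758 m².
Net radiated power P_net = εσA(T⁴ − T₀⁴) = 0.911×5.670×10⁻⁸×0.758×(310.0⁴ − 277.900⁴).
T⁴ − T₀⁴ = 9.23521×10⁹ − 5.96423×10⁹ = 3.27098×10⁹ K⁴, so P_net = 128 W.

Net loss ≈ 128 W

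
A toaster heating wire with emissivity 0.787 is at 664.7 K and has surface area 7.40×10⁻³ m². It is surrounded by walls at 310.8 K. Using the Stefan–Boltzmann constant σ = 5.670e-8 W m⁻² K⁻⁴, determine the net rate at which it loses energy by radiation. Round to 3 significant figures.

Net loss ≈ 61.4 W

Area A = 7.40×10⁻³ m².
Net radiated power P_net = εσA(T⁴ − T₀⁴) = 0.787×5.670×10⁻⁸×7.40×10⁻³×(664.7⁴ − 310.8⁴).
T⁴ − T₀⁴ = 1.95210×10¹¹ − 9.33091×10⁹ = 1.85879×10¹¹ K⁴, so P_net = 61.4 W.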